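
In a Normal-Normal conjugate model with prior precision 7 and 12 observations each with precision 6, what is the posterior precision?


Posterior precision = prior precision + n * observation precision
= 7 + 12 * 6
= 7 + 72 = 79

79


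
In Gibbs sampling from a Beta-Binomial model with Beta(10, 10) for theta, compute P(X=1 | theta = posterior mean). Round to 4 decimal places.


Posterior mean = alpha/(alpha+beta) = 10/20 = 0.5
P(X=1|theta=mean) = theta = 0.5

0.5


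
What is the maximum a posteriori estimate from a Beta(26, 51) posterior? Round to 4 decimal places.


The MAP estimate equals the mode of the distribution.
Mode of Beta(a,b) = (a-1)/(a+b-2)
= 25/75
= 0.3333

0.3333


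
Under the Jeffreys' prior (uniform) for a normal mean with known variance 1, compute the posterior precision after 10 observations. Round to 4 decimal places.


Prior precision = 0 (flat prior).
Post. prec. = 0 + n/var = 10/1 = 10.0

10.0


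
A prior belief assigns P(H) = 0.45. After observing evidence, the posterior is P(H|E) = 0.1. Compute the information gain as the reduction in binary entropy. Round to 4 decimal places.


H(prior) = -0.45*log2(0.45) - 0.55*log2(0.55)
= 0.9928
H(post) = -0.1*log2(0.1) - 0.9*log2(0.9)
= 0.469
IG = 0.9928 - 0.469 = 0.5238

0.5238


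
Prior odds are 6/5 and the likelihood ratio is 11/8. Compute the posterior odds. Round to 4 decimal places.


Posterior odds = prior odds * likelihood ratio
= (6/5) * (11/8)
= 66 / 40
= 1.65

1.65


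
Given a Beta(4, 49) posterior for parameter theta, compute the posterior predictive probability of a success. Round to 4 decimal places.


For a Beta-Bernoulli model, the predictive probability is the mean:
P(success) = 4/(4+49) = 4/53 = 0.0755

0.0755


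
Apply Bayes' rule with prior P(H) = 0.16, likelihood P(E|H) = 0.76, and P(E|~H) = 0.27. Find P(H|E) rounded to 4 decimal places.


Step 1: Compute marginal P(E) = P(E|H)P(H) + P(E|~H)P(~H)
= 0.76*0.16 + 0.27*0.84 = 0.3484
Step 2: P(H|E) = P(E|H)P(H)/P(E) = 0.1216/0.3484
= 0.349

0.349


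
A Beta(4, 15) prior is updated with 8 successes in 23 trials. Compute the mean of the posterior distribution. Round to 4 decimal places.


After update: Beta(12, 30)
Mean = 12 / (12 + 30) = 12 / 42
= 0.2857

0.2857


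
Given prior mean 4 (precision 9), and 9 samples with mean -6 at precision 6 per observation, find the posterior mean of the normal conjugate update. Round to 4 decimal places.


The posterior mean is a precision-weighted average of prior and data.
Post. prec. = 9 + 54 = 63
Post. mean = (36 + -324)/63 = -288/63 = -4.5714

-4.5714


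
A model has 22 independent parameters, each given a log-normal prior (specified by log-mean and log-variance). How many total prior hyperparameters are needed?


Each log-normal prior needs 2 hyperparameters (log-mean and log-variance).
Total = 2 * 22 = 44

44


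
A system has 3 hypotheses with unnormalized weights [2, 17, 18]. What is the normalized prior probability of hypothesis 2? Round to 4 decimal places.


The normalized prior is the weight divided by the total.
Total weight = 37
P(H2) = 17 / 37 = 0.4595

0.4595


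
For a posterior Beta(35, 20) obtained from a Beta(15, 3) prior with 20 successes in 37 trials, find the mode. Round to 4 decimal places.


Mode = (alpha - 1) / (alpha + beta - 2)
= 34 / 53
= 0.6415

0.6415


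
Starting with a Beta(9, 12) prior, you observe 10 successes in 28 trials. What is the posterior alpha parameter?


For a Beta-Binomial conjugate model:
Posterior alpha = prior alpha + number of successes
= 9 + 10 = 19

19


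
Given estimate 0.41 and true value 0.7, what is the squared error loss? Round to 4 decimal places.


Squared error = (estimate - true)^2
Difference = -0.29
Loss = -0.29^2 = 0.0841

0.0841


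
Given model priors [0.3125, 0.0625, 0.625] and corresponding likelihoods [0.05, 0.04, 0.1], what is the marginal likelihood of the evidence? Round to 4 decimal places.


P(E) = sum_i P(M_i) P(E|M_i)
= 0.0156 + 0.0025 + 0.0625
= 0.0806

0.0806


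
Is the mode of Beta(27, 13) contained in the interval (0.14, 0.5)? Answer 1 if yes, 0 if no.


Mode = (a-1)/(a+b-2) = 26/38 = 0.6842
Interval: (0.14, 0.5)
Contains mode? 0

0


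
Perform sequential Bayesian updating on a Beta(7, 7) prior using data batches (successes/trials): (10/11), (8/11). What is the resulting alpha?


Accumulate successes: 18
Posterior alpha = prior alpha + sum of successes
= 7 + 18 = 25

25


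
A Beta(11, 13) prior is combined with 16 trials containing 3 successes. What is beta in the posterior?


In conjugate updating:
beta_posterior = beta_prior + (n - k)
= 13 + (16 - 3)
= 13 + 13 = 26

26


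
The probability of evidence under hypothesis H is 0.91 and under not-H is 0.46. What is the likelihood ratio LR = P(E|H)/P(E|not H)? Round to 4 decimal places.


LR = 0.91 / 0.46
= 1.9783

1.9783


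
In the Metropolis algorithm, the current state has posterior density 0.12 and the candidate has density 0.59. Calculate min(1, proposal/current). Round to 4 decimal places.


Ratio = 0.59/0.12 = 4.9167
Acceptance probability = min(1, 4.9167)
= 1.0

1.0


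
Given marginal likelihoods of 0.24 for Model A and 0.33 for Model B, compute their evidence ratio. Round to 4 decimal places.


Ratio = ML(A) / ML(B) = 0.24/0.33
= 0.7273

0.7273


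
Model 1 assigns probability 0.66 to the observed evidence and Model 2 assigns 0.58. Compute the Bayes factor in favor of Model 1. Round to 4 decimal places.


BF = P(data|M1) / P(data|M2)
= 0.66 / 0.58 = 1.1379

1.1379


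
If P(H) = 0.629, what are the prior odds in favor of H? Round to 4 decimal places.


Prior odds = P(H) / (1 - P(H))
= 0.629 / 0.371
= 1.6954

1.6954


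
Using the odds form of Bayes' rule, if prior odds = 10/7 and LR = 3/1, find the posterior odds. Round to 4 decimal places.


Bayes' rule in odds form: posterior odds = prior odds * LR
= (10 * 3) / (7 * 1)
= 30/7 = 4.2857

4.2857


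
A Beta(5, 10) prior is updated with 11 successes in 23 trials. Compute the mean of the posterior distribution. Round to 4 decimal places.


After update: Beta(16, 22)
Mean = 16 / (16 + 22) = 16 / 38
= 0.4211

0.4211


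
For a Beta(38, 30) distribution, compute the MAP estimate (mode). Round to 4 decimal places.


MAP = mode = (a-1)/(a+b-2)
= (38-1)/(38+30-2)
= 37/66 = 0.5606

0.5606


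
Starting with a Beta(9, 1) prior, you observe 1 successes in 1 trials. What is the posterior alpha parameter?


For a Beta-Binomial conjugate model:
Posterior alpha = prior alpha + number of successes
= 9 + 1 = 10

10


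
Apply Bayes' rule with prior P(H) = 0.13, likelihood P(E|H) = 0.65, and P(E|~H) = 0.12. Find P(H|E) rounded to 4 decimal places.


Step 1: Compute marginal P(E) = P(E|H)P(H) + P(E|~H)P(~H)
= 0.65*0.13 + 0.12*0.87 = 0.1889
Step 2: P(H|E) = P(E|H)P(H)/P(E) = 0.0845/0.1889
= 0.4473

0.4473


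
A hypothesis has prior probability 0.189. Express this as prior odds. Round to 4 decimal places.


Odds = P(H) / P(not H) = 0.189 / 0.811
= 0.233

0.233


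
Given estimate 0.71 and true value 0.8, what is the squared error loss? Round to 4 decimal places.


Squared error = (estimate - true)^2
Difference = -0.09
Loss = -0.09^2 = 0.0081

0.0081


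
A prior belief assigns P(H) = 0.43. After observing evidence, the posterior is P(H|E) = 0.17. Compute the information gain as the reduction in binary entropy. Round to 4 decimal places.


H(prior) = -0.43*log2(0.43) - 0.57*log2(0.57)
= 0.9858
H(post) = -0.17*log2(0.17) - 0.83*log2(0.83)
= 0.6577
IG = 0.9858 - 0.6577 = 0.3281

0.3281


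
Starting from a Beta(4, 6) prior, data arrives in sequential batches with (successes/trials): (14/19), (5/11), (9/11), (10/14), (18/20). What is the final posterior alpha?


In sequential Bayesian updating, we sum all successes.
Total successes = 56
Final alpha = 4 + 56 = 60

60


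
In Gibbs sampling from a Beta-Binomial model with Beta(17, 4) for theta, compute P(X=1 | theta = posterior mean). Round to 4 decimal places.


Posterior mean = alpha/(alpha+beta) = 17/21 = 0.8095
P(X=1|theta=mean) = theta = 0.8095

0.8095


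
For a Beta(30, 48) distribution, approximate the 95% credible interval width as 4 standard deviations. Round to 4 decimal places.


Variance of Beta(a,b) = ab / ((a+b)^2 * (a+b+1))
= 30*48 / ((78)^2 * 79)
= 0.003
SD = sqrt(0.003) = 0.0547
Width = 4 * SD = 0.2189

0.2189


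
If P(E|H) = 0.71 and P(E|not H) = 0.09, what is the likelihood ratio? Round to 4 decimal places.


Likelihood ratio = P(E|H) / P(E|not H)
= 0.71 / 0.09
= 7.8889

7.8889


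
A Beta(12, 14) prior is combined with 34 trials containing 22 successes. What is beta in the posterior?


In conjugate updating:
beta_posterior = beta_prior + (n - k)
= 14 + (34 - 22)
= 14 + 12 = 26

26


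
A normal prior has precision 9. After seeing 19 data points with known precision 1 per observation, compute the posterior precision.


In the conjugate normal model, precisions add:
tau_posterior = tau_prior + n * tau_data
= 9 + 19*1 = 28

28


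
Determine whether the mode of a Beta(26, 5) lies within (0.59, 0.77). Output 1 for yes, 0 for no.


First find the mode: (a-1)/(a+b-2) = 0.8621
Is 0.8621 in (0.59, 0.77)? 0

0


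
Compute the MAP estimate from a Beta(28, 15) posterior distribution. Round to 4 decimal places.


MAP = mode of Beta distribution
= (alpha - 1)/(alpha + beta - 2)
= (28-1)/(28+15-2)
= 27/41 = 0.6585

0.6585


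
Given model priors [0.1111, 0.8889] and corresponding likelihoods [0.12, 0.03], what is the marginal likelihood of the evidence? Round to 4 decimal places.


P(E) = sum_i P(M_i) P(E|M_i)
= 0.0133 + 0.0267
= 0.04

0.04


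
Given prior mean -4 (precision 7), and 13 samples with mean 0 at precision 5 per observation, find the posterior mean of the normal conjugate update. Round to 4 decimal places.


The posterior mean is a precision-weighted average of prior and data.
Post. prec. = 7 + 65 = 72
Post. mean = (-28 + 0)/72 = -28/72 = -0.3889

-0.3889


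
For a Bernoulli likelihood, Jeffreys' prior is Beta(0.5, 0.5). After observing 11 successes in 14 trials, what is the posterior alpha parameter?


Jeffreys' prior for Bernoulli is Beta(0.5, 0.5).
Posterior is Beta(0.5 + k, 0.5 + n - k).
Posterior alpha = 0.5 + k = 0.5 + 11 = 11.5

11.5


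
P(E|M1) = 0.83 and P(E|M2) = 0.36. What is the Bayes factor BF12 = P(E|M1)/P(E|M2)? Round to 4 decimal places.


Bayes factor BF12 = P(E|M1) / P(E|M2)
= 0.83 / 0.36
= 2.3056

2.3056


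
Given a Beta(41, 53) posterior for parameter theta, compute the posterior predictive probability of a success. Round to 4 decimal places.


For a Beta-Bernoulli model, the predictive probability is the mean:
P(success) = 41/(41+53) = 41/94 = 0.4362

0.4362


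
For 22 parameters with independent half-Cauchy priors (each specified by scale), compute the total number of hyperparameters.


A half-Cauchy prior has 1 hyperparameter per parameter.
Total = 22 * 1 = 22

22


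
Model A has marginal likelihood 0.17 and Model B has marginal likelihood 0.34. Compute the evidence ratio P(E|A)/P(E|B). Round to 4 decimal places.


Evidence ratio = P(E|A) / P(E|B)
= 0.17 / 0.34
= 0.5

0.5


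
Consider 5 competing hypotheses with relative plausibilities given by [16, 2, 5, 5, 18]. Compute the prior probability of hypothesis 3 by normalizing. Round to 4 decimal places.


Sum of weights = 16 + 2 + 5 + 5 + 18 = 46
Normalized prior for H3 = 5 / 46
= 0.1087

0.1087


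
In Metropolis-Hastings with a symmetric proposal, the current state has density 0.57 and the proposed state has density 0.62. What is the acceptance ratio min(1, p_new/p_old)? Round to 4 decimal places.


Ratio = p_new / p_old = 0.62 / 0.57 = 1.0877
Acceptance = min(1, 1.0877) = 1.0

1.0


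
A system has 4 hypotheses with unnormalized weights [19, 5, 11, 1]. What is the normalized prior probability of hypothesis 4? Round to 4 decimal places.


The normalized prior is the weight divided by the total.
Total weight = 36
P(H4) = 1 / 36 = 0.0278

0.0278


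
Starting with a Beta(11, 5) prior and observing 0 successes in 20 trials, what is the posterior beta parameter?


Posterior beta = prior beta + failures
Failures = 20 - 0 = 20
beta_post = 5 + 20 = 25

25


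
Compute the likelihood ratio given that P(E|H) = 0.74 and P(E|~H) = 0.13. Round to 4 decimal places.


LR = P(E|H) / P(E|~H)
= 0.74 / 0.13 = 5.6923

5.6923


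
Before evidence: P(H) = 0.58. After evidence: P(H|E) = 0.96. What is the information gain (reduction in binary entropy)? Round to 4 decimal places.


Prior entropy = 0.9815
Posterior entropy = 0.2423
Information gain = 0.9815 - 0.2423 = 0.7392

0.7392


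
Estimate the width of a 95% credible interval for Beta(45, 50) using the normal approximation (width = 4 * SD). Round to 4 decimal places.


For Beta(a,b): Var = ab/((a+b)^2(a+b+1))
Var = 0.0026, SD = 0.051
Approximate 95% CI width = 4 * 0.051 = 0.2038

0.2038


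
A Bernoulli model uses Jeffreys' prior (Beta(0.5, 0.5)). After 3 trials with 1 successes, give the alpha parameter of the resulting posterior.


Posterior = Beta(prior_alpha + successes, prior_beta + failures)
= Beta(0.5 + 1, 0.5 + 2)
Posterior alpha = 0.5 + k = 0.5 + 1 = 1.5

1.5


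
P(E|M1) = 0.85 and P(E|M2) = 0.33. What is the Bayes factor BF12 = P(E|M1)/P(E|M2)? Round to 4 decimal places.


Bayes factor BF12 = P(E|M1) / P(E|M2)
= 0.85 / 0.33
= 2.5758

2.5758


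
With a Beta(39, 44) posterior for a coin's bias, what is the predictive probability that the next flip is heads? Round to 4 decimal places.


The predictive probability equals the posterior mean.
P(next = heads) = alpha / (alpha + beta)
= 39 / 83 = 0.4699

0.4699


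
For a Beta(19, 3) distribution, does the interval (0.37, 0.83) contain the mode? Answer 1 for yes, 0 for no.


Mode of Beta(a,b) = (a-1)/(a+b-2)
= (19-1)/(19+3-2) = 0.9
Check: 0.37 <= 0.9 <= 0.83?
Result: 0

0


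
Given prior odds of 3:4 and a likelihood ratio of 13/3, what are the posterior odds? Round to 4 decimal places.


Posterior odds = prior odds * LR
Prior odds = 3/4 = 0.75
LR = 13/3 = 4.3333
Posterior odds = 0.75 * 4.3333 = 3.25

3.25


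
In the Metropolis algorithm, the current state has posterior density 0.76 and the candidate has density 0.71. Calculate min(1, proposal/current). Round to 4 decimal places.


Ratio = 0.71/0.76 = 0.9342
Acceptance probability = min(1, 0.9342)
= 0.9342

0.9342


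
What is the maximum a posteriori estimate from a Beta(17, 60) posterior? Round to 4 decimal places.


The MAP estimate equals the mode of the distribution.
Mode of Beta(a,b) = (a-1)/(a+b-2)
= 16/75
= 0.2133

0.2133


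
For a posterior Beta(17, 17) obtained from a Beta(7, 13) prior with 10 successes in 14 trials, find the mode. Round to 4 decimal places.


Mode = (alpha - 1) / (alpha + beta - 2)
= 16 / 32
= 0.5

0.5


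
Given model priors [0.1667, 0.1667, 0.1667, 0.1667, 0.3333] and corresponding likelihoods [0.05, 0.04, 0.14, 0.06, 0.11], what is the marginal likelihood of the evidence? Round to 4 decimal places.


P(E) = sum_i P(M_i) P(E|M_i)
= 0.0083 + 0.0067 + 0.0233 + 0.01 + 0.0367
= 0.085

0.085


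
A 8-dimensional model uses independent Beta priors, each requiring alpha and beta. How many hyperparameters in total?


Per parameter: 2 (alpha and beta).
Total = 8 * 2 = 16

16


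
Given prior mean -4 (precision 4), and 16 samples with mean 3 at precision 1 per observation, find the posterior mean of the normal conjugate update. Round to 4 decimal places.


The posterior mean is a precision-weighted average of prior and data.
Post. prec. = 4 + 16 = 20
Post. mean = (-16 + 48)/20 = 32/20 = 1.6

1.6


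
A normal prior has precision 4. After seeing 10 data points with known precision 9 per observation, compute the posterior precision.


In the conjugate normal model, precisions add:
tau_posterior = tau_prior + n * tau_data
= 4 + 10*9 = 94

94


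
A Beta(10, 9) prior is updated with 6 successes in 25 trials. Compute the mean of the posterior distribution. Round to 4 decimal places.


After update: Beta(16, 28)
Mean = 16 / (16 + 28) = 16 / 44
= 0.3636

0.3636


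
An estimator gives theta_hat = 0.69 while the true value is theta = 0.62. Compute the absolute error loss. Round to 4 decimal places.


The absolute error loss is |theta_hat - theta|
= |0.69 - 0.62|
= 0.07

0.07


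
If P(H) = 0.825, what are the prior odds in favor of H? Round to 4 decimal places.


Prior odds = P(H) / (1 - P(H))
= 0.825 / 0.175
= 4.7143

4.7143


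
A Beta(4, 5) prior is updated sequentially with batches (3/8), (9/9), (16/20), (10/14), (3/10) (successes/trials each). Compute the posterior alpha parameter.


Sequential conjugate updating is equivalent to a single batch update.
Total successes across all batches = 41
alpha_posterior = alpha_prior + total_successes = 4 + 41
= 45

45


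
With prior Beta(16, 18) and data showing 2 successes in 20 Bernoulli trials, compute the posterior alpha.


Conjugate update: alpha_posterior = alpha_prior + k
= 16 + 2 = 18

18


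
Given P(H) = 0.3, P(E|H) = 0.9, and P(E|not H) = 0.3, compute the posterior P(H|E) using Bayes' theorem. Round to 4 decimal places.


By Bayes' theorem: P(H|E) = P(E|H)*P(H) / P(E)
P(E) = P(E|H)*P(H) + P(E|not H)*P(not H)
P(E) = 0.9*0.3 + 0.3*0.7 = 0.48
P(H|E) = 0.9*0.3 / 0.48 = 0.5625

0.5625


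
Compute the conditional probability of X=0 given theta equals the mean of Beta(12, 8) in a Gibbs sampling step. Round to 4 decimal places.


Mean of Beta(12, 8) = 0.6
P(X=0 | theta=0.6) = 0.4

0.4


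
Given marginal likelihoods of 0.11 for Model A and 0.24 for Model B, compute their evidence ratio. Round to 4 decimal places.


Ratio = ML(A) / ML(B) = 0.11/0.24
= 0.4583

0.4583


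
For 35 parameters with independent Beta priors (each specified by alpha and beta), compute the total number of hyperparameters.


A Beta prior has 2 hyperparameters per parameter.
Total = 35 * 2 = 70

70


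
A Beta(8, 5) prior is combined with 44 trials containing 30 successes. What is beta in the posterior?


In conjugate updating:
beta_posterior = beta_prior + (n - k)
= 5 + (44 - 30)
= 5 + 14 = 19

19


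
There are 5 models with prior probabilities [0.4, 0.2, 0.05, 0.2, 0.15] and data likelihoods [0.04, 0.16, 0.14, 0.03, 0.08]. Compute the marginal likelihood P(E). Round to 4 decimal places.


P(E) = sum over models of P(M_i) * P(E|M_i)
= 0.4*0.04 + 0.2*0.16 + 0.05*0.14 + 0.2*0.03 + 0.15*0.08
= 0.073

0.073


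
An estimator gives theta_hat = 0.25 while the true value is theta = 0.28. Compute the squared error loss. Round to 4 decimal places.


The squared error loss is (theta_hat - theta)^2
= (0.25 - 0.28)^2
= (-0.03)^2 = 0.0009

0.0009


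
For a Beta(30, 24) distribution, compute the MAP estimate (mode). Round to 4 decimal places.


MAP = mode = (a-1)/(a+b-2)
= (30-1)/(30+24-2)
= 29/52 = 0.5577

0.5577


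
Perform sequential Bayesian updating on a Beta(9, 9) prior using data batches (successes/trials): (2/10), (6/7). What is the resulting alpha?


Accumulate successes: 8
Posterior alpha = prior alpha + sum of successes
= 9 + 8 = 17

17


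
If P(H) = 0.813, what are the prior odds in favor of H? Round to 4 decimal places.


Prior odds = P(H) / (1 - P(H))
= 0.813 / 0.187
= 4.3476

4.3476


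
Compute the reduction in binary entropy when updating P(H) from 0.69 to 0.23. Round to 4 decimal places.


H_before = -p*log2(p) - (1-p)*log2(1-p) for p=0.69: 0.8932
H_after for p=0.23: 0.778
Reduction = 0.8932 - 0.778 = 0.1152

0.1152


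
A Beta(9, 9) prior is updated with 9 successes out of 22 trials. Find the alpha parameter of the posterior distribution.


In the Beta-Binomial conjugate update:
alpha_post = alpha_prior + successes
= 9 + 9
= 18

18


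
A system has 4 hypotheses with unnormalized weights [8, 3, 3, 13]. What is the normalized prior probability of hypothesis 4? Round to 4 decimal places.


The normalized prior is the weight divided by the total.
Total weight = 27
P(H4) = 13 / 27 = 0.4815

0.4815


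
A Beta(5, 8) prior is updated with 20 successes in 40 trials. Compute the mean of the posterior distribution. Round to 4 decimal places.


After update: Beta(25, 28)
Mean = 25 / (25 + 28) = 25 / 53
= 0.4717

0.4717


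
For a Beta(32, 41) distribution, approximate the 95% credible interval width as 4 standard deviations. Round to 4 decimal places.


Variance of Beta(a,b) = ab / ((a+b)^2 * (a+b+1))
= 32*41 / ((73)^2 * 74)
= 0.0033
SD = sqrt(0.0033) = 0.0577
Width = 4 * SD = 0.2307

0.2307


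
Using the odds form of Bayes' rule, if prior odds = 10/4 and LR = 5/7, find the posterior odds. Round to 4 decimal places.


Bayes' rule in odds form: posterior odds = prior odds * LR
= (10 * 5) / (4 * 7)
= 50/28 = 1.7857

1.7857


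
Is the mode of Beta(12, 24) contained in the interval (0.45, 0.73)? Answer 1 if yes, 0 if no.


Mode = (a-1)/(a+b-2) = 11/34 = 0.3235
Interval: (0.45, 0.73)
Contains mode? 0

0


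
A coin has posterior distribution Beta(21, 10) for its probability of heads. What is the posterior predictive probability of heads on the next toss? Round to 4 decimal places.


Posterior predictive = E[theta] = alpha/(alpha+beta)
= 21/31
= 0.6774

0.6774


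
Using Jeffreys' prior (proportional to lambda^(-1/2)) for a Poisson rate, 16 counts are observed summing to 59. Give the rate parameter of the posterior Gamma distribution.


Conjugate update: Gamma(prior_shape + S, prior_rate + n).
Prior shape = 0.5, prior rate = 0.
Posterior rate = 0 + n = 16

16.0


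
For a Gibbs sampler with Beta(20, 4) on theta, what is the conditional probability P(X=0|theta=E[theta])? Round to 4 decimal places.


E[theta] = 20/(20+4) = 0.8333
P(X=0|theta) = 1 - theta = 0.1667

0.1667


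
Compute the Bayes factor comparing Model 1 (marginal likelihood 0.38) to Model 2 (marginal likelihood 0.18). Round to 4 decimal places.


BF12 = marginal likelihood of M1 / marginal likelihood of M2
= 0.38/0.18
= 2.1111

2.1111


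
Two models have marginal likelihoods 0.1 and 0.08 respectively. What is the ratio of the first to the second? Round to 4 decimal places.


Evidence ratio = 0.1 / 0.08
= 1.25

1.25


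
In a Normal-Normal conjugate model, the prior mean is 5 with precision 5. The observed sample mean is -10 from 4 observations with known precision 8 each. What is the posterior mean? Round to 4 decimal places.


Posterior precision = tau0 + n*tau = 5 + 4*8 = 37
Posterior mean = (tau0*mu0 + n*tau*xbar) / posterior_precision
= (5*5 + 4*8*-10) / 37
= -295 / 37 = -7.973

-7.973


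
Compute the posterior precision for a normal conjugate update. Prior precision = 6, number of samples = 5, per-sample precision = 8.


tau_post = tau_0 + n * tau
= 6 + 5 * 8 = 46

46


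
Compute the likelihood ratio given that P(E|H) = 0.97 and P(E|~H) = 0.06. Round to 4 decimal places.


LR = P(E|H) / P(E|~H)
= 0.97 / 0.06 = 16.1667

16.1667


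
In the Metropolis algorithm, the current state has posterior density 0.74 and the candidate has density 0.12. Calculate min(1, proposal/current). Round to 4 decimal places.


Ratio = 0.12/0.74 = 0.1622
Acceptance probability = min(1, 0.1622)
= 0.1622

0.1622


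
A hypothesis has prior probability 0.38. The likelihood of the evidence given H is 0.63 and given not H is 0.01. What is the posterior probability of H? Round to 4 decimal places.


Using Bayes' theorem:
P(E) = 0.38 * 0.63 + 0.62 * 0.01
P(E) = 0.2456
P(H|E) = (0.38 * 0.63) / 0.2456 = 0.9748

0.9748


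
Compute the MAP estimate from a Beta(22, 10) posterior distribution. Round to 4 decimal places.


MAP = mode of Beta distribution
= (alpha - 1)/(alpha + beta - 2)
= (22-1)/(22+10-2)
= 21/30 = 0.7

0.7


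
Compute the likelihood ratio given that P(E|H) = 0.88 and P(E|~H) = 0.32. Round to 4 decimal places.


LR = P(E|H) / P(E|~H)
= 0.88 / 0.32 = 2.75

2.75


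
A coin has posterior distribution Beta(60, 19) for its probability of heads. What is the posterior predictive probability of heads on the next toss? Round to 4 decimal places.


Posterior predictive = E[theta] = alpha/(alpha+beta)
= 60/79
= 0.7595

0.7595


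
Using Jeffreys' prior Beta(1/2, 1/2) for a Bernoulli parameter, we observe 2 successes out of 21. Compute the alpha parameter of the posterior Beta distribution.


Conjugate update: Beta(0.5 + k, 0.5 + n - k).
k = 2, n - k = 19
Posterior alpha = 0.5 + k = 0.5 + 2 = 2.5

2.5


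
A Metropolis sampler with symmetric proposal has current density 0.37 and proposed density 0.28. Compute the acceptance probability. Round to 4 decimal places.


For symmetric proposals, acceptance = min(1, pi(x*)/pi(x))
= min(1, 0.28/0.37)
= min(1, 0.7568) = 0.7568

0.7568


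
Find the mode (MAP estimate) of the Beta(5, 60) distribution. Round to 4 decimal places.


For Beta(a,b) with a,b > 1:
Mode = (a-1)/(a+b-2) = (5-1)/(65-2)
= 4/63 = 0.0635

0.0635


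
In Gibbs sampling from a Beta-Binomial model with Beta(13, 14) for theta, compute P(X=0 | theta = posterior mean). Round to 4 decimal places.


Posterior mean = alpha/(alpha+beta) = 13/27 = 0.4815
P(X=0|theta=mean) = 1 - theta = 0.5185

0.5185


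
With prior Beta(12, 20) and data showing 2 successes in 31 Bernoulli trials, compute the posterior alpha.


Conjugate update: alpha_posterior = alpha_prior + k
= 12 + 2 = 14

14


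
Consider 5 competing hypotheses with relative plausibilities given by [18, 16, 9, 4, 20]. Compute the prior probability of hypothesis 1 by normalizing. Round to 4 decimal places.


Sum of weights = 18 + 16 + 9 + 4 + 20 = 67
Normalized prior for H1 = 18 / 67
= 0.2687

0.2687


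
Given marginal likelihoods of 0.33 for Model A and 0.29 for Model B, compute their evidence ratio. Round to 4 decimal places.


Ratio = ML(A) / ML(B) = 0.33/0.29
= 1.1379

1.1379


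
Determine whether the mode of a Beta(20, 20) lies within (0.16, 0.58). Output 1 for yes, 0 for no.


First find the mode: (a-1)/(a+b-2) = 0.5
Is 0.5 in (0.16, 0.58)? 1

1


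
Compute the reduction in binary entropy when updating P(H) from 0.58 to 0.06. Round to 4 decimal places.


H_before = -p*log2(p) - (1-p)*log2(1-p) for p=0.58: 0.9815
H_after for p=0.06: 0.3274
Reduction = 0.9815 - 0.3274 = 0.654

0.654


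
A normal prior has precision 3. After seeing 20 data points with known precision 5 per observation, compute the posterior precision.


In the conjugate normal model, precisions add:
tau_posterior = tau_prior + n * tau_data
= 3 + 20*5 = 103

103


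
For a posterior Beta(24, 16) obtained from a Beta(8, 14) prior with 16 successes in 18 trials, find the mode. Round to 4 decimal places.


Mode = (alpha - 1) / (alpha + beta - 2)
= 23 / 38
= 0.6053

0.6053


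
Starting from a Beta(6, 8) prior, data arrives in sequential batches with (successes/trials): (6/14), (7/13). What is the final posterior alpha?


In sequential Bayesian updating, we sum all successes.
Total successes = 13
Final alpha = 6 + 13 = 19

19


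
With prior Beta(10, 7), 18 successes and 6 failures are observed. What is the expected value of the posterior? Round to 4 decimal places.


Posterior = Beta(28, 13)
E[theta] = alpha/(alpha+beta)
= 28/41 = 0.6829

0.6829


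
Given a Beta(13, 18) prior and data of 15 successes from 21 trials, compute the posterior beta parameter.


Number of failures = 21 - 15 = 6
Posterior beta = 18 + 6 = 24

24


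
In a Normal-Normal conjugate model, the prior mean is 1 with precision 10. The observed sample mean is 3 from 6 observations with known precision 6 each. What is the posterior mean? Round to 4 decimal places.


Posterior precision = tau0 + n*tau = 10 + 6*6 = 46
Posterior mean = (tau0*mu0 + n*tau*xbar) / posterior_precision
= (10*1 + 6*6*3) / 46
= 118 / 46 = 2.5652

2.5652


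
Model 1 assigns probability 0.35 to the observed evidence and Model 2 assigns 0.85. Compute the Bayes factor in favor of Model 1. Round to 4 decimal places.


BF = P(data|M1) / P(data|M2)
= 0.35 / 0.85 = 0.4118

0.4118


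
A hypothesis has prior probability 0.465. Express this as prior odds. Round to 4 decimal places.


Odds = P(H) / P(not H) = 0.465 / 0.535
= 0.8692

0.8692


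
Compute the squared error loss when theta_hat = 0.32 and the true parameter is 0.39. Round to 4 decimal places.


L = (theta_hat - theta_true)^2
= (0.32 - 0.39)^2
= -0.07^2 = 0.0049

0.0049


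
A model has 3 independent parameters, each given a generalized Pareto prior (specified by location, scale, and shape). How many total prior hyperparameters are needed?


Each generalized Pareto prior needs 3 hyperparameters (location, scale, and shape).
Total = 3 * 3 = 9

9


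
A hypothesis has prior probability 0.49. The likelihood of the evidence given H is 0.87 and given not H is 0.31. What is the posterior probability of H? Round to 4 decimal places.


Using Bayes' theorem:
P(E) = 0.49 * 0.87 + 0.51 * 0.31
P(E) = 0.5844
P(H|E) = (0.49 * 0.87) / 0.5844 = 0.7295

0.7295


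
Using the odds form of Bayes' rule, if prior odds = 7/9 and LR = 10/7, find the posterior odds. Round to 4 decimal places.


Bayes' rule in odds form: posterior odds = prior odds * LR
= (7 * 10) / (9 * 7)
= 70/63 = 1.1111

1.1111


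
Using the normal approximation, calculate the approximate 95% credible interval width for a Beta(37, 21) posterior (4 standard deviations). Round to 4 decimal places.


Var(Beta) = 37*21/(58^2 * 59) = 0.0039
SD = 0.0626
Width ~ 4*SD = 0.2503

0.2503


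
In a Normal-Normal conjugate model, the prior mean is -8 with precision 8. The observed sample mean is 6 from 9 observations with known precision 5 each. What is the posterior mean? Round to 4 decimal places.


Posterior precision = tau0 + n*tau = 8 + 9*5 = 53
Posterior mean = (tau0*mu0 + n*tau*xbar) / posterior_precision
= (8*-8 + 9*5*6) / 53
= 206 / 53 = 3.8868

3.8868


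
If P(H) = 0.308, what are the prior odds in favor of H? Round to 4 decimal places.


Prior odds = P(H) / (1 - P(H))
= 0.308 / 0.692
= 0.4451

0.4451


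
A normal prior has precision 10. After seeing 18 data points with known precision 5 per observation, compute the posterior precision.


In the conjugate normal model, precisions add:
tau_posterior = tau_prior + n * tau_data
= 10 + 18*5 = 100

100


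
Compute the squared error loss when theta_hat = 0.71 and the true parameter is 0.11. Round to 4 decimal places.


L = (theta_hat - theta_true)^2
= (0.71 - 0.11)^2
= 0.6^2 = 0.36

0.36


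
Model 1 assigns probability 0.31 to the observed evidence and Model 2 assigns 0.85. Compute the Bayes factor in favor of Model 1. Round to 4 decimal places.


BF = P(data|M1) / P(data|M2)
= 0.31 / 0.85 = 0.3647

0.3647


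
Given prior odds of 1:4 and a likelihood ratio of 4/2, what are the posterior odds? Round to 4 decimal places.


Posterior odds = prior odds * LR
Prior odds = 1/4 = 0.25
LR = 4/2 = 2.0
Posterior odds = 0.25 * 2.0 = 0.5

0.5


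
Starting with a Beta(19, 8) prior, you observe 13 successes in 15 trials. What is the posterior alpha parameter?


For a Beta-Binomial conjugate model:
Posterior alpha = prior alpha + number of successes
= 19 + 13 = 32

32


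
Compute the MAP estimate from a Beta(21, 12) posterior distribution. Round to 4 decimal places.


MAP = mode of Beta distribution
= (alpha - 1)/(alpha + beta - 2)
= (21-1)/(21+12-2)
= 20/31 = 0.6452

0.6452


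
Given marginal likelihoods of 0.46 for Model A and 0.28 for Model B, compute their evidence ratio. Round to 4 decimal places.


Ratio = ML(A) / ML(B) = 0.46/0.28
= 1.6429

1.6429


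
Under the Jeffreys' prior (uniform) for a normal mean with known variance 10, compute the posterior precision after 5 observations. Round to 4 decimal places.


Prior precision = 0 (flat prior).
Post. prec. = 0 + n/var = 5/10 = 0.5

0.5


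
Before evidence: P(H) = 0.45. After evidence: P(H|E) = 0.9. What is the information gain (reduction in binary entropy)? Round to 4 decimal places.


Prior entropy = 0.9928
Posterior entropy = 0.469
Information gain = 0.9928 - 0.469 = 0.5238

0.5238


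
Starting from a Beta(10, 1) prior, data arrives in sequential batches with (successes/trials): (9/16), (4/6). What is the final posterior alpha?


In sequential Bayesian updating, we sum all successes.
Total successes = 13
Final alpha = 10 + 13 = 23

23


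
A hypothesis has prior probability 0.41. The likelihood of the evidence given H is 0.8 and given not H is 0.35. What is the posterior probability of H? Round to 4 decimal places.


Using Bayes' theorem:
P(E) = 0.41 * 0.8 + 0.59 * 0.35
P(E) = 0.5345
P(H|E) = (0.41 * 0.8) / 0.5345 = 0.6137

0.6137


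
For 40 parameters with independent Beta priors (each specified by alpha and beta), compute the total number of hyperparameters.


A Beta prior has 2 hyperparameters per parameter.
Total = 40 * 2 = 80

80


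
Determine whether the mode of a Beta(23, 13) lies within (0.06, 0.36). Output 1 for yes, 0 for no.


First find the mode: (a-1)/(a+b-2) = 0.6471
Is 0.6471 in (0.06, 0.36)? 0

0


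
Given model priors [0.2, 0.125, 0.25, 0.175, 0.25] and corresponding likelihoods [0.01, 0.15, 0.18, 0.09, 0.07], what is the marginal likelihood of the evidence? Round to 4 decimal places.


P(E) = sum_i P(M_i) P(E|M_i)
= 0.002 + 0.0187 + 0.045 + 0.0158 + 0.0175
= 0.099

0.099


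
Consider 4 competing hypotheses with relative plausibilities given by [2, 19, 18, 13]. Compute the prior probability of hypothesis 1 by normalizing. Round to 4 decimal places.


Sum of weights = 2 + 19 + 18 + 13 = 52
Normalized prior for H1 = 2 / 52
= 0.0385

0.0385


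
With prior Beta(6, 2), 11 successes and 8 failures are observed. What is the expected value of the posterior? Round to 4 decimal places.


Posterior = Beta(17, 10)
E[theta] = alpha/(alpha+beta)
= 17/27 = 0.6296

0.6296


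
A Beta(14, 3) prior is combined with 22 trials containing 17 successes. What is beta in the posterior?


In conjugate updating:
beta_posterior = beta_prior + (n - k)
= 3 + (22 - 17)
= 3 + 5 = 8

8


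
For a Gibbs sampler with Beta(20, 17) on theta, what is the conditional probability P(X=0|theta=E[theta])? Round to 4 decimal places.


E[theta] = 20/(20+17) = 0.5405
P(X=0|theta) = 1 - theta = 0.4595

0.4595


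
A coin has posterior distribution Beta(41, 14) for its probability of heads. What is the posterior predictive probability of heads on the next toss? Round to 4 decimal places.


Posterior predictive = E[theta] = alpha/(alpha+beta)
= 41/55
= 0.7455

0.7455


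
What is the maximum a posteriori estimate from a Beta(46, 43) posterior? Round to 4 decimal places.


The MAP estimate equals the mode of the distribution.
Mode of Beta(a,b) = (a-1)/(a+b-2)
= 45/87
= 0.5172

0.5172


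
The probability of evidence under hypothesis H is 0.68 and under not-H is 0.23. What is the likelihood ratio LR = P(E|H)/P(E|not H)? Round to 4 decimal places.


LR = 0.68 / 0.23
= 2.9565

2.9565


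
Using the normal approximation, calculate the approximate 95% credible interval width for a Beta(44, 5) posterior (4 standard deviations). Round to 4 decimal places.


Var(Beta) = 44*5/(49^2 * 50) = 0.0018
SD = 0.0428
Width ~ 4*SD = 0.1712

0.1712


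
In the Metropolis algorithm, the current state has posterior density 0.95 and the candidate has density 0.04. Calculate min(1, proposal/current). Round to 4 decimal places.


Ratio = 0.04/0.95 = 0.0421
Acceptance probability = min(1, 0.0421)
= 0.0421

0.0421


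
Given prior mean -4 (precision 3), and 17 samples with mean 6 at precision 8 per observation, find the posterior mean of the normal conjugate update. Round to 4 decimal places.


The posterior mean is a precision-weighted average of prior and data.
Post. prec. = 3 + 136 = 139
Post. mean = (-12 + 816)/139 = 804/139 = 5.7842

5.7842


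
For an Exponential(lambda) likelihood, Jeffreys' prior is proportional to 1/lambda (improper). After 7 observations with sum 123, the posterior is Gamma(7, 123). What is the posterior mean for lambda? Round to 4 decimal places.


Posterior = Gamma(n, sum_x) = Gamma(7, 123)
Posterior mean = shape/rate = 7/123
= 0.0569

0.0569


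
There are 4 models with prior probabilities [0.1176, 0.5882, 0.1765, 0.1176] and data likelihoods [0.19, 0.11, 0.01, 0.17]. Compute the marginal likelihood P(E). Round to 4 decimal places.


P(E) = sum over models of P(M_i) * P(E|M_i)
= 0.1176*0.19 + 0.5882*0.11 + 0.1765*0.01 + 0.1176*0.17
= 0.1088

0.1088


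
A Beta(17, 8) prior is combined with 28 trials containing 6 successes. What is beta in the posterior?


In conjugate updating:
beta_posterior = beta_prior + (n - k)
= 8 + (28 - 6)
= 8 + 22 = 30

30


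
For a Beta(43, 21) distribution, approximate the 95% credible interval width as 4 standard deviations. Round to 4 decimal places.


Variance of Beta(a,b) = ab / ((a+b)^2 * (a+b+1))
= 43*21 / ((64)^2 * 65)
= 0.0034
SD = sqrt(0.0034) = 0.0582
Width = 4 * SD = 0.233

0.233


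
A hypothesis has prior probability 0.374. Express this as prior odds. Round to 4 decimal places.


Odds = P(H) / P(not H) = 0.374 / 0.626
= 0.5974

0.5974


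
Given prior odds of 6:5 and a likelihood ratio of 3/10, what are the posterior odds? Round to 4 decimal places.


Posterior odds = prior odds * LR
Prior odds = 6/5 = 1.2
LR = 3/10 = 0.3
Posterior odds = 1.2 * 0.3 = 0.36

0.36


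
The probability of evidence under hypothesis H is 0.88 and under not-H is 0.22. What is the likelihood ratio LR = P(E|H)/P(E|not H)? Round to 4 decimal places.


LR = 0.88 / 0.22
= 4.0

4.0


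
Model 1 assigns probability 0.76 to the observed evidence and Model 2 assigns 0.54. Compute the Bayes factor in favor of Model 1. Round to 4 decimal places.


BF = P(data|M1) / P(data|M2)
= 0.76 / 0.54 = 1.4074

1.4074


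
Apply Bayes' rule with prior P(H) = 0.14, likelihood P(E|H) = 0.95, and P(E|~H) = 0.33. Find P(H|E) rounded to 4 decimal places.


Step 1: Compute marginal P(E) = P(E|H)P(H) + P(E|~H)P(~H)
= 0.95*0.14 + 0.33*0.86 = 0.4168
Step 2: P(H|E) = P(E|H)P(H)/P(E) = 0.133/0.4168
= 0.3191

0.3191


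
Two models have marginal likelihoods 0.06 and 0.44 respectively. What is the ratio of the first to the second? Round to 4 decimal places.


Evidence ratio = 0.06 / 0.44
= 0.1364

0.1364


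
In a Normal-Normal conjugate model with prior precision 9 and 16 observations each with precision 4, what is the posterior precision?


Posterior precision = prior precision + n * observation precision
= 9 + 16 * 4
= 9 + 64 = 73

73


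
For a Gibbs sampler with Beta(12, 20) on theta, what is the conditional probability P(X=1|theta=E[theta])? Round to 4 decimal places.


E[theta] = 12/(12+20) = 0.375
P(X=1|theta) = theta = 0.375

0.375


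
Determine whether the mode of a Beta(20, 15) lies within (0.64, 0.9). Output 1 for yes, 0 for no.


First find the mode: (a-1)/(a+b-2) = 0.5758
Is 0.5758 in (0.64, 0.9)? 0

0


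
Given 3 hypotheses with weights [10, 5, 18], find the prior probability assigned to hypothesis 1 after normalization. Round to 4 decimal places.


To normalize, divide each weight by the sum of all weights.
Sum = 33
Prior(H1) = 10/33 = 0.303

0.303


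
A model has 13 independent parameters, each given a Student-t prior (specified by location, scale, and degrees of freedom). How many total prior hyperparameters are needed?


Each Student-t prior needs 3 hyperparameters (location, scale, and degrees of freedom).
Total = 3 * 13 = 39

39


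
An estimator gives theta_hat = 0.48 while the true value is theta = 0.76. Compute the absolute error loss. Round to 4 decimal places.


The absolute error loss is |theta_hat - theta|
= |0.48 - 0.76|
= 0.28

0.28
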